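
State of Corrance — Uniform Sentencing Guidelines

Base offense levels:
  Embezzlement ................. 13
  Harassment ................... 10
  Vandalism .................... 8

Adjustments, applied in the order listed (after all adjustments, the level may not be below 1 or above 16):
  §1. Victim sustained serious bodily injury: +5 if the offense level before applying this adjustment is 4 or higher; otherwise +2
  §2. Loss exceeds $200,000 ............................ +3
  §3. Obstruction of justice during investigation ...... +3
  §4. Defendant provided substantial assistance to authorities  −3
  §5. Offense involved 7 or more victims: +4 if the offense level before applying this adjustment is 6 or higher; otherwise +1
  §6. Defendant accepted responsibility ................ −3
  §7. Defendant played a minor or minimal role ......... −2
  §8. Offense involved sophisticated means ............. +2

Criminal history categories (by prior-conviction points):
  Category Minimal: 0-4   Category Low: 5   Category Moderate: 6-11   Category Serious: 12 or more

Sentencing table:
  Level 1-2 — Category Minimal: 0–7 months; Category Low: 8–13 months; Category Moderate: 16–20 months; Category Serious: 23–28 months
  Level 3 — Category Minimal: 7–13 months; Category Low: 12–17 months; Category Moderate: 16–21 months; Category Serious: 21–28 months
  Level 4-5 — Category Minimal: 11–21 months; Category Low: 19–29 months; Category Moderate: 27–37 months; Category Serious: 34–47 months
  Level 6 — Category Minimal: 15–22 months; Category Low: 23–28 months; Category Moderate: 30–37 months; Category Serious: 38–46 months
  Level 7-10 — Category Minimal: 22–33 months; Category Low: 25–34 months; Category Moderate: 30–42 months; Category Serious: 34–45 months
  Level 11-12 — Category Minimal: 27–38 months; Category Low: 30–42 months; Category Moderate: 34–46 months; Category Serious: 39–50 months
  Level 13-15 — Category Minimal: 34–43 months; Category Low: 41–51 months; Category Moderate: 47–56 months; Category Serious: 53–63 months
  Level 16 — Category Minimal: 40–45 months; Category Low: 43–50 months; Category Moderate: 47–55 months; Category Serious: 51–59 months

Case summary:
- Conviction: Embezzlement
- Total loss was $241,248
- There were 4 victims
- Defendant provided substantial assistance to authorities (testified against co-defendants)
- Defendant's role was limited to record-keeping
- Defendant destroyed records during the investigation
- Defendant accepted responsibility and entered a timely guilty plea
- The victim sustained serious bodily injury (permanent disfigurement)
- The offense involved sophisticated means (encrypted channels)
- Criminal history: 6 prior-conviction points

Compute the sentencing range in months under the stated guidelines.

Base offense level for embezzlement: 13.
§1 applies (level before this adjustment is 13 ≥ 4, so +5): 13 + 5 = 18.
§2 applies: 18 + 3 = 21.
§3 applies: 21 + 3 = 24.
§4 applies: 24 − 3 = 21.
§6 applies: 21 − 3 = 18.
§7 applies: 18 − 2 = 16.
§8 applies: 16 + 2 = 18.
Level 18 exceeds the maximum of 16; capped at 16.
Final offense level: 16.
Criminal history: 6 prior points → Category Moderate (6-11).
Level 16 falls in the 16 band.
Grid: Level 16 × Category Moderate = 47-55 months.

47-55 months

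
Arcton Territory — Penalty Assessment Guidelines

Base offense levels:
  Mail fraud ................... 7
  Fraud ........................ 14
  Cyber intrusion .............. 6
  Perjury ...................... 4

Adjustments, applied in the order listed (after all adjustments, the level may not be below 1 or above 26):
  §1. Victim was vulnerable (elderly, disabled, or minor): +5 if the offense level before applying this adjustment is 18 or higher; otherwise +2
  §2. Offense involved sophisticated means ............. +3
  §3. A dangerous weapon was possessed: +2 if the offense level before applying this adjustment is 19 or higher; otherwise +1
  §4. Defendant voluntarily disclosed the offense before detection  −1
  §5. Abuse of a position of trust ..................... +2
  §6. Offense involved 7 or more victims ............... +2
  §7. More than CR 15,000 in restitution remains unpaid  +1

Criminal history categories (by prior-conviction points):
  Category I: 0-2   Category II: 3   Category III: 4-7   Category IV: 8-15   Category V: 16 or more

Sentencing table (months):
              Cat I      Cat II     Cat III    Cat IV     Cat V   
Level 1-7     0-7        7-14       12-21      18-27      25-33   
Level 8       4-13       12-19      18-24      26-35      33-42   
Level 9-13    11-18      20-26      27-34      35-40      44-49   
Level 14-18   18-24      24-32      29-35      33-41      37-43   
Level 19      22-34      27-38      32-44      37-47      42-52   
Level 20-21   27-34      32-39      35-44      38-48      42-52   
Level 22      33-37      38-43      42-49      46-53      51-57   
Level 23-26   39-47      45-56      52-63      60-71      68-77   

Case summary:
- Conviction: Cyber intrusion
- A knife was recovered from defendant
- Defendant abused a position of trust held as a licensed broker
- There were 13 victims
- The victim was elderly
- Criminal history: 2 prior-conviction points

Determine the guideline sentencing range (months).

11-18 months

Base offense level for cyber intrusion: 6.
§1 applies (level before this adjustment is 6 < 18, so +2): 6 + 2 = 8.
§2 does not apply.
§3 applies (level before this adjustment is 8 < 19, so +1): 8 + 1 = 9.
§4 does not apply.
§5 applies: 9 + 2 = 11.
§6 applies: 11 + 2 = 13.
§7 does not apply.
Final offense level: 13.
Criminal history: 2 prior points → Category I (0-2).
Level 13 falls in the 9-13 band.
Grid: Level 9-13 × Category I = 11-18 months.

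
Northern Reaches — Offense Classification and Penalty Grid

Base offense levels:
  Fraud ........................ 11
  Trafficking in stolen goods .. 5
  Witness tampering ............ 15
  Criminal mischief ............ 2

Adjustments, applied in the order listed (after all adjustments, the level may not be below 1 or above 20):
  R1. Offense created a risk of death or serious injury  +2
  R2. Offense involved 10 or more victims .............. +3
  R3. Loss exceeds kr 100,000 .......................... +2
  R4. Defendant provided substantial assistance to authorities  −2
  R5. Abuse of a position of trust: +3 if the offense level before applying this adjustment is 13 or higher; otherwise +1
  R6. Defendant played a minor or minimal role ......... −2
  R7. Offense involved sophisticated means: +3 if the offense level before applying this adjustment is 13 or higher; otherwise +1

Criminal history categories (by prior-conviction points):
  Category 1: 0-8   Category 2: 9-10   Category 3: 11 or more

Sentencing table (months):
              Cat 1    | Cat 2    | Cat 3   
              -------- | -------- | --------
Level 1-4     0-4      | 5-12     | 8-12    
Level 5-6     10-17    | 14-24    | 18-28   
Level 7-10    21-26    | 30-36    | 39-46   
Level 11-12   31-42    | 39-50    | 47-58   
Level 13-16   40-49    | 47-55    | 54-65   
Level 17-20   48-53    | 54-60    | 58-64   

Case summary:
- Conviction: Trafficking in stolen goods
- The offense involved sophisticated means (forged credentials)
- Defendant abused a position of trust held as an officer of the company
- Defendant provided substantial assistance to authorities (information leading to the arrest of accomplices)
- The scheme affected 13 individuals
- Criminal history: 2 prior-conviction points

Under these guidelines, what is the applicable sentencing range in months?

Base offense level for trafficking in stolen goods: 5.
R1 does not apply.
R2 applies: 5 + 3 = 8.
R3 does not apply.
R4 applies: 8 − 2 = 6.
R5 applies (level before this adjustment is 6 < 13, so +1): 6 + 1 = 7.
R7 applies (level before this adjustment is 7 < 13, so +1): 7 + 1 = 8.
Final offense level: 8.
Criminal history: 2 prior points → Category 1 (0-8).
Level 8 falls in the 7-10 band.
Grid: Level 7-10 × Category 1 = 21-26 months.

21-26 months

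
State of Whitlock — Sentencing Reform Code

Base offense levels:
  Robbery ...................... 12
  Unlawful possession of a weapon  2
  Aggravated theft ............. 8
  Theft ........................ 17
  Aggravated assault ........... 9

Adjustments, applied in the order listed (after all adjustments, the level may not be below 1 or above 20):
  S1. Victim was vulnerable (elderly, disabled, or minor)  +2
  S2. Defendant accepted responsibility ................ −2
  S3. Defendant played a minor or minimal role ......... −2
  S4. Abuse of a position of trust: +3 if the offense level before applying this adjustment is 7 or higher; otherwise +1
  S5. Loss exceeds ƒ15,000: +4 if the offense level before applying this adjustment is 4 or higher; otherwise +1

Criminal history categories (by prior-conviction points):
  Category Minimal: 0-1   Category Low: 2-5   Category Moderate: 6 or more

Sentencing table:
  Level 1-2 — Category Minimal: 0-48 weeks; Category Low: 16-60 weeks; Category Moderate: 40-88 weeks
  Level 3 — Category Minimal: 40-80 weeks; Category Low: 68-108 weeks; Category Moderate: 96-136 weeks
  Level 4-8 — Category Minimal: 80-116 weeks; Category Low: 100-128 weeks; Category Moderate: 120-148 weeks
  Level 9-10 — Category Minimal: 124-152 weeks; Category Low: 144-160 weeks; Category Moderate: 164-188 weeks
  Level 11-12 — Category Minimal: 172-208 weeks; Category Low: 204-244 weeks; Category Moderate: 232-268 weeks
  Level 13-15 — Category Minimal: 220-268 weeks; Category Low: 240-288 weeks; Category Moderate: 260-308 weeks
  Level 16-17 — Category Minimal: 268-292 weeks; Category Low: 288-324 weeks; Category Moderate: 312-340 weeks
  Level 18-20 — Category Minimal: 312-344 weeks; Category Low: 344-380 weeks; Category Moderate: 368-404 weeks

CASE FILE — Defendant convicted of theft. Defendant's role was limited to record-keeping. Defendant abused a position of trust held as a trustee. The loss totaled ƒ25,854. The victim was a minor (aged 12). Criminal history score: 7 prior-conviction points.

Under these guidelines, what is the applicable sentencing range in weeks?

Base offense level for theft: 17.
S1 applies: 17 + 2 = 19.
S3 applies: 19 − 2 = 17.
S4 applies (level before this adjustment is 17 ≥ 7, so +3): 17 + 3 = 20.
S5 applies (level before this adjustment is 20 ≥ 4, so +4): 20 + 4 = 24.
Level 24 exceeds the maximum of 20; capped at 20.
Final offense level: 20.
Criminal history: 7 prior points → Category Moderate (6+).
Level 20 falls in the 18-20 band.
Grid: Level 18-20 × Category Moderate = 368-404 weeks.

368-404 weeks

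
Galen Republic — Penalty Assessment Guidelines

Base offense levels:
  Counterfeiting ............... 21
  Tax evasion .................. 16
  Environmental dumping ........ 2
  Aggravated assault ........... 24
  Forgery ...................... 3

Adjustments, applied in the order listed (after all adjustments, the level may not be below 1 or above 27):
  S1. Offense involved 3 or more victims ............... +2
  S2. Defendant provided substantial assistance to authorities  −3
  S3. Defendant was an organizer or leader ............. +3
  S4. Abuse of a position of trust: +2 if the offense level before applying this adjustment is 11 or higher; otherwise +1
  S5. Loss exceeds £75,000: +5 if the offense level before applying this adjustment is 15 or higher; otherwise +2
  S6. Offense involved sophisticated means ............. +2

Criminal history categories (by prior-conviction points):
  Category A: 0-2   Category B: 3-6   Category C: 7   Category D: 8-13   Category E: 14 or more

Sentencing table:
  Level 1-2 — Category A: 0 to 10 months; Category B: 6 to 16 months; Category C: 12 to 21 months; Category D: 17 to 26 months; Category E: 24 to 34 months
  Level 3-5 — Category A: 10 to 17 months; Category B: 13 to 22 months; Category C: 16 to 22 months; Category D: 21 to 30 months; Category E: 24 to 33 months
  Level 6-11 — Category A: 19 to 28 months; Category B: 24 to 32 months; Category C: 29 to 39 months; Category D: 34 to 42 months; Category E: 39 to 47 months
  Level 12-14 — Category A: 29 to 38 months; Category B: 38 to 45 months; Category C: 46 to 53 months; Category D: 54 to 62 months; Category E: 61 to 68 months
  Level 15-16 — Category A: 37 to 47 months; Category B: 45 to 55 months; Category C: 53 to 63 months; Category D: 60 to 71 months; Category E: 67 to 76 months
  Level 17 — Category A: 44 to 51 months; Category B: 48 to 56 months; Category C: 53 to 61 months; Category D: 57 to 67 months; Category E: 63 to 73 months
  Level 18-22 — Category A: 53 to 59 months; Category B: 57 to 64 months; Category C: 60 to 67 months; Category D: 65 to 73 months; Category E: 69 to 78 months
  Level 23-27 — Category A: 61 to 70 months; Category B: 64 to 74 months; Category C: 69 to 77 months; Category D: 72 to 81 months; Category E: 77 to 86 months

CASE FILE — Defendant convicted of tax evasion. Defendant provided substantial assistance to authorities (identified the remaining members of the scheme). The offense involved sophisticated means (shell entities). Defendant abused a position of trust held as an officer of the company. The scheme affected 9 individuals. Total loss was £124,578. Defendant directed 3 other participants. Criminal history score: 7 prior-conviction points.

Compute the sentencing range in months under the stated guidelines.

69-77 months

Base offense level for tax evasion: 16.
S1 applies: 16 + 2 = 18.
S2 applies: 18 − 3 = 15.
S3 applies: 15 + 3 = 18.
S4 applies (level before this adjustment is 18 ≥ 11, so +2): 18 + 2 = 20.
S5 applies (level before this adjustment is 20 ≥ 15, so +5): 20 + 5 = 25.
S6 applies: 25 + 2 = 27.
Final offense level: 27.
Criminal history: 7 prior points → Category C (7).
Level 27 falls in the 23-27 band.
Grid: Level 23-27 × Category C = 69-77 months.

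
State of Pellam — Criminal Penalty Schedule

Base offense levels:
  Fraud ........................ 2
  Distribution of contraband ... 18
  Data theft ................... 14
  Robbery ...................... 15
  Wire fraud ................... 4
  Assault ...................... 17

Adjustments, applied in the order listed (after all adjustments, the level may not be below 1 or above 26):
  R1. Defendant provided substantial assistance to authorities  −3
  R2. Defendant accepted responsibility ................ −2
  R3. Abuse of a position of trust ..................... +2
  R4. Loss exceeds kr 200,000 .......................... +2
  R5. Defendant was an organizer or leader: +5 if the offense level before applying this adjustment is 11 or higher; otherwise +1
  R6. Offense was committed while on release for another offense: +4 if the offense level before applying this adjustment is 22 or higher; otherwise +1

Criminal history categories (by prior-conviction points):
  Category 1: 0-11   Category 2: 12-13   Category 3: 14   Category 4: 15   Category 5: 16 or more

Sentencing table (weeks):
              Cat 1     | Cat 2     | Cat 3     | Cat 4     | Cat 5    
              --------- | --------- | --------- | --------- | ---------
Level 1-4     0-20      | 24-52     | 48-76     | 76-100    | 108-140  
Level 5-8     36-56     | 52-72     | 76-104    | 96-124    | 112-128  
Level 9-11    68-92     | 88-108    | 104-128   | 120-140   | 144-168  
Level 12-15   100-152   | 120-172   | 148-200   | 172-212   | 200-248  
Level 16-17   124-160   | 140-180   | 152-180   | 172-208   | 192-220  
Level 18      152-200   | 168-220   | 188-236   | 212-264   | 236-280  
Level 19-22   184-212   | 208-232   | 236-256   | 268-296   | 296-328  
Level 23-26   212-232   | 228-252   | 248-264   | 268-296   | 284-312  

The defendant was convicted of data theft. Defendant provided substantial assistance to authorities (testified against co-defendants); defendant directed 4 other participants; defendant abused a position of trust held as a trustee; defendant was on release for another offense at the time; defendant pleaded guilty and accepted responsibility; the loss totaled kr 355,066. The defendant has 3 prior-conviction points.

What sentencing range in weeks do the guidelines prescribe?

Base offense level for data theft: 14.
R1 applies: 14 − 3 = 11.
R2 applies: 11 − 2 = 9.
R3 applies: 9 + 2 = 11.
R4 applies: 11 + 2 = 13.
R5 applies (level before this adjustment is 13 ≥ 11, so +5): 13 + 5 = 18.
R6 applies (level before this adjustment is 18 < 22, so +1): 18 + 1 = 19.
Final offense level: 19.
Criminal history: 3 prior points → Category 1 (0-11).
Level 19 falls in the 19-22 band.
Grid: Level 19-22 × Category 1 = 184-212 weeks.

184-212 weeks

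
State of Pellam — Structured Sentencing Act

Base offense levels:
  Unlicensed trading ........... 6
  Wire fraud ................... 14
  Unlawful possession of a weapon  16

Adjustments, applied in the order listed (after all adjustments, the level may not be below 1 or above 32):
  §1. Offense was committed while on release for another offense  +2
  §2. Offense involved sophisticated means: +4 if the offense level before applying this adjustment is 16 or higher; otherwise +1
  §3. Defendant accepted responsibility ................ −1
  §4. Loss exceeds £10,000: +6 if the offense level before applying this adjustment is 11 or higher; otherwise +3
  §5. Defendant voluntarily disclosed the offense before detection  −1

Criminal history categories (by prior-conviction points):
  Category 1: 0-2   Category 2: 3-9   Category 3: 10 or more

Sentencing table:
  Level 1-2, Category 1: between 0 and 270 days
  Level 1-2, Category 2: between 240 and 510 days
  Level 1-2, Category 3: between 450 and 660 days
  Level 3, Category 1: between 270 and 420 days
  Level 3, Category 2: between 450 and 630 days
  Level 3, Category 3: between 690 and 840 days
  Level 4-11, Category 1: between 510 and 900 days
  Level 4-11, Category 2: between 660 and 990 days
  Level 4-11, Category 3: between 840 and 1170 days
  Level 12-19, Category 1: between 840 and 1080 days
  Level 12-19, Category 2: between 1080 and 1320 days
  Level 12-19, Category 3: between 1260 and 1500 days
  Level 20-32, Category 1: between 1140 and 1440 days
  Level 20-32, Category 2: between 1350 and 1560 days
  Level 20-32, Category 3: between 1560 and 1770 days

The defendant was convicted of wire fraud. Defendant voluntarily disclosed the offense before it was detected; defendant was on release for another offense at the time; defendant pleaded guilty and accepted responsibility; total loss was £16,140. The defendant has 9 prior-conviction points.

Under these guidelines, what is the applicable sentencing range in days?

Base offense level for wire fraud: 14.
§1 applies: 14 + 2 = 16.
§3 applies: 16 − 1 = 15.
§4 applies (level before this adjustment is 15 ≥ 11, so +6): 15 + 6 = 21.
§5 applies: 21 − 1 = 20.
Final offense level: 20.
Criminal history: 9 prior points → Category 2 (3-9).
Level 20 falls in the 20-32 band.
Grid: Level 20-32 × Category 2 = 1350-1560 days.

1350-1560 days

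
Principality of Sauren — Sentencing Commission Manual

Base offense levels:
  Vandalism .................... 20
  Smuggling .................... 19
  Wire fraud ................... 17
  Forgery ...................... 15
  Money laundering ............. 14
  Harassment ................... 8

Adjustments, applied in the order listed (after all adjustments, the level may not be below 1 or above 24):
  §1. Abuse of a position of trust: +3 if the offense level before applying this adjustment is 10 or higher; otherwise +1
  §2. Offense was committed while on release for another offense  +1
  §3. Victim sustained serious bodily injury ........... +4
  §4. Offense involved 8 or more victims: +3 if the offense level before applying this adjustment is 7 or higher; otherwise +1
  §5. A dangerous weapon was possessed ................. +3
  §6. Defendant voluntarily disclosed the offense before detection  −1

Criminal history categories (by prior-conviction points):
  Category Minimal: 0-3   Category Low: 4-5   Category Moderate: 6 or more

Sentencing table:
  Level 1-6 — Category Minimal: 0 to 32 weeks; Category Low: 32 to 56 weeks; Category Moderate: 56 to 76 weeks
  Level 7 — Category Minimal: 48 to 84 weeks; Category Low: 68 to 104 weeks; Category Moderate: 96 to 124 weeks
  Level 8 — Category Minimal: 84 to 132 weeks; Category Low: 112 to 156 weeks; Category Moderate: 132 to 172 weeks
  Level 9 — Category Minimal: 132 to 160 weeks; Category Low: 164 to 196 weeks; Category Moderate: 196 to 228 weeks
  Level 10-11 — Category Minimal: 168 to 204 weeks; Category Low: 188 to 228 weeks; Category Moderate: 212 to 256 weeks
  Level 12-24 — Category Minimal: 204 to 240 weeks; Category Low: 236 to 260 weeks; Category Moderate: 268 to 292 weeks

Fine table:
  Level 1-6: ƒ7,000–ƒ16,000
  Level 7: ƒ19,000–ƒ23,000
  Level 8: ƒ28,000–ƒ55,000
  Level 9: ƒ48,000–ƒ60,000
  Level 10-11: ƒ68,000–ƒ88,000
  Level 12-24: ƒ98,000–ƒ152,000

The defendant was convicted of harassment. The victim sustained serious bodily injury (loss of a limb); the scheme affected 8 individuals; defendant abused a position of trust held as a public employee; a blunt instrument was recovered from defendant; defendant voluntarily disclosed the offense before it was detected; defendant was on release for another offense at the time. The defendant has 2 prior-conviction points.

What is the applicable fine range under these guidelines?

ƒ98,000–ƒ152,000

Base offense level for harassment: 8.
§1 applies (level before this adjustment is 8 < 10, so +1): 8 + 1 = 9.
§2 applies: 9 + 1 = 10.
§3 applies: 10 + 4 = 14.
§4 applies (level before this adjustment is 14 ≥ 7, so +3): 14 + 3 = 17.
§5 applies: 17 + 3 = 20.
§6 applies: 20 − 1 = 19.
Final offense level: 19.
Level 19 falls in the 12-24 band.
Fine table: Level 12-24 → ƒ98,000–ƒ152,000.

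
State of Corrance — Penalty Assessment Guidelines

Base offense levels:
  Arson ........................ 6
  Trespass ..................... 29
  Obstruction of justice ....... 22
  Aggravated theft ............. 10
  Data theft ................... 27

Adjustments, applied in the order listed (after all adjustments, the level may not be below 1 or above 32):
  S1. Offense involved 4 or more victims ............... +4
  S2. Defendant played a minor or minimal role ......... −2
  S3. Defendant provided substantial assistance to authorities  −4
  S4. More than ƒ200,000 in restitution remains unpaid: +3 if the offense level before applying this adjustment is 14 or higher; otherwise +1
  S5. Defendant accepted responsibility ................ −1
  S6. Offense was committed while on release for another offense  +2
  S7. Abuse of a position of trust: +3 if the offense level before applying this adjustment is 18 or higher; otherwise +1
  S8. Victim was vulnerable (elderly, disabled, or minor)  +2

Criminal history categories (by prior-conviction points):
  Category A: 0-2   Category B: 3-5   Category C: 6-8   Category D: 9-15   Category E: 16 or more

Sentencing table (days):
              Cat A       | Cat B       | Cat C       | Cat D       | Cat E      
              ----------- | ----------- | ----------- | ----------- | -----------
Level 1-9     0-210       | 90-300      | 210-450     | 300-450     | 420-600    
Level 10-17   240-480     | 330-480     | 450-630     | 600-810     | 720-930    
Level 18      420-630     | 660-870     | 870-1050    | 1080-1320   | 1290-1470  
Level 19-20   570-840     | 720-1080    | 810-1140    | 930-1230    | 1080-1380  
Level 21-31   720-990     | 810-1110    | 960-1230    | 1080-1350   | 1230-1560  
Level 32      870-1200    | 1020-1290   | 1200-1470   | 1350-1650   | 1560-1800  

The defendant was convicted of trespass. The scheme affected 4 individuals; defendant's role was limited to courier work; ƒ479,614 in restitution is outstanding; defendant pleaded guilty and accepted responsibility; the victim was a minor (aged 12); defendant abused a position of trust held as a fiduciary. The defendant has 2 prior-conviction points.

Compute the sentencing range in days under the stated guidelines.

Base offense level for trespass: 29.
S1 applies: 29 + 4 = 33.
S2 applies: 33 − 2 = 31.
S3 does not apply.
S4 applies (level before this adjustment is 31 ≥ 14, so +3): 31 + 3 = 34.
S5 applies: 34 − 1 = 33.
S7 applies (level before this adjustment is 33 ≥ 18, so +3): 33 + 3 = 36.
S8 applies: 36 + 2 = 38.
Level 38 exceeds the maximum of 32; capped at 32.
Final offense level: 32.
Criminal history: 2 prior points → Category A (0-2).
Level 32 falls in the 32 band.
Grid: Level 32 × Category A = 870-1200 days.

870-1200 days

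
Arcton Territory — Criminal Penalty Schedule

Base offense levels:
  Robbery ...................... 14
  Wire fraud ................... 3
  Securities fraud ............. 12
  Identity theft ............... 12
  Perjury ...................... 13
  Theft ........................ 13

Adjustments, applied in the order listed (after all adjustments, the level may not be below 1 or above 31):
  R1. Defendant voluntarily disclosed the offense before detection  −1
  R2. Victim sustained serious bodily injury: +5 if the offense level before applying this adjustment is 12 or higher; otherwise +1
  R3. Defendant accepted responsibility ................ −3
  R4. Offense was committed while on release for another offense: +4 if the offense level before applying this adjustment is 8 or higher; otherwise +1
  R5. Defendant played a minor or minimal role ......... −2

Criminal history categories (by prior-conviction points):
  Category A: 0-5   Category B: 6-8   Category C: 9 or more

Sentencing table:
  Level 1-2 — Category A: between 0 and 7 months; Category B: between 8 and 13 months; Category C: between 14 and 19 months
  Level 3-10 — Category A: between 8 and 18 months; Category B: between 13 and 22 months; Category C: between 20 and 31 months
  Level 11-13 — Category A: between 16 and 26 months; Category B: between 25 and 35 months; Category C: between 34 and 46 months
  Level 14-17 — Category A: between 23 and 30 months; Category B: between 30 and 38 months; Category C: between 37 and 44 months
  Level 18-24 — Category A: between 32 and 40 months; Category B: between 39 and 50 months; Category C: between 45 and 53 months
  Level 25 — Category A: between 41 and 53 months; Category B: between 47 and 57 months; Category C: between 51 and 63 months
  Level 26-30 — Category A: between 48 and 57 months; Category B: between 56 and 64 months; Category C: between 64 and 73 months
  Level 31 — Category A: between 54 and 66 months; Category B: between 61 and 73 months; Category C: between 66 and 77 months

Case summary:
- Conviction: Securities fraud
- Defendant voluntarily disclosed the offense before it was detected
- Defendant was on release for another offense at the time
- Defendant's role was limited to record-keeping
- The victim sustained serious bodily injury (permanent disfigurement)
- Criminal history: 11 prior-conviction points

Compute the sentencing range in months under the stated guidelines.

Base offense level for securities fraud: 12.
R1 applies: 12 − 1 = 11.
R2 applies (level before this adjustment is 11 < 12, so +1): 11 + 1 = 12.
R4 applies (level before this adjustment is 12 ≥ 8, so +4): 12 + 4 = 16.
R5 applies: 16 − 2 = 14.
Final offense level: 14.
Criminal history: 11 prior points → Category C (9+).
Level 14 falls in the 14-17 band.
Grid: Level 14-17 × Category C = 37-44 months.

37-44 months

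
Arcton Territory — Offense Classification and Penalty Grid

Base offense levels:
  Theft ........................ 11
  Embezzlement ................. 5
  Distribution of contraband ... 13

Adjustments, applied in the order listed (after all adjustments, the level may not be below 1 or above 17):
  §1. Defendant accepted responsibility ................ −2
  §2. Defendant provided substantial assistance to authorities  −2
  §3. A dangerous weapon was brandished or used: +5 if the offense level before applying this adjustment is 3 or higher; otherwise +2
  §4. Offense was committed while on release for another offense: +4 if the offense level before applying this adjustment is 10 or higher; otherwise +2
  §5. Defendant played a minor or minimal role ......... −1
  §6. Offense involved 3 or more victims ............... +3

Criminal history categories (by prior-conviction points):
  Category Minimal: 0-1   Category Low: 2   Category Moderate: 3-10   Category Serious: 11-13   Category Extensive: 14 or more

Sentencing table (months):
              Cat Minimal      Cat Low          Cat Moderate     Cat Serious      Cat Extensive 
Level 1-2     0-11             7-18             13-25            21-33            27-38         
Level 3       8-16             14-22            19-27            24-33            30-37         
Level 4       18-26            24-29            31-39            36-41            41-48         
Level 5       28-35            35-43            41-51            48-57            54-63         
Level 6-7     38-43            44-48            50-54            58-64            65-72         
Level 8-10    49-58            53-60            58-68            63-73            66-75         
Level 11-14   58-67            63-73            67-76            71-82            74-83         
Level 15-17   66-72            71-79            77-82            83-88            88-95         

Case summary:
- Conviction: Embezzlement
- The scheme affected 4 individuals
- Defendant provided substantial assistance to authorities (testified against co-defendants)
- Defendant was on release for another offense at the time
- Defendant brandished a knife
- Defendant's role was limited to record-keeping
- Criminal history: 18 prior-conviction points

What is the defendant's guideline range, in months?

Base offense level for embezzlement: 5.
§1 does not apply.
§2 applies: 5 − 2 = 3.
§3 applies (level before this adjustment is 3 ≥ 3, so +5): 3 + 5 = 8.
§4 applies (level before this adjustment is 8 < 10, so +2): 8 + 2 = 10.
§5 applies: 10 − 1 = 9.
§6 applies: 9 + 3 = 12.
Final offense level: 12.
Criminal history: 18 prior points → Category Extensive (14+).
Level 12 falls in the 11-14 band.
Grid: Level 11-14 × Category Extensive = 74-83 months.

74-83 months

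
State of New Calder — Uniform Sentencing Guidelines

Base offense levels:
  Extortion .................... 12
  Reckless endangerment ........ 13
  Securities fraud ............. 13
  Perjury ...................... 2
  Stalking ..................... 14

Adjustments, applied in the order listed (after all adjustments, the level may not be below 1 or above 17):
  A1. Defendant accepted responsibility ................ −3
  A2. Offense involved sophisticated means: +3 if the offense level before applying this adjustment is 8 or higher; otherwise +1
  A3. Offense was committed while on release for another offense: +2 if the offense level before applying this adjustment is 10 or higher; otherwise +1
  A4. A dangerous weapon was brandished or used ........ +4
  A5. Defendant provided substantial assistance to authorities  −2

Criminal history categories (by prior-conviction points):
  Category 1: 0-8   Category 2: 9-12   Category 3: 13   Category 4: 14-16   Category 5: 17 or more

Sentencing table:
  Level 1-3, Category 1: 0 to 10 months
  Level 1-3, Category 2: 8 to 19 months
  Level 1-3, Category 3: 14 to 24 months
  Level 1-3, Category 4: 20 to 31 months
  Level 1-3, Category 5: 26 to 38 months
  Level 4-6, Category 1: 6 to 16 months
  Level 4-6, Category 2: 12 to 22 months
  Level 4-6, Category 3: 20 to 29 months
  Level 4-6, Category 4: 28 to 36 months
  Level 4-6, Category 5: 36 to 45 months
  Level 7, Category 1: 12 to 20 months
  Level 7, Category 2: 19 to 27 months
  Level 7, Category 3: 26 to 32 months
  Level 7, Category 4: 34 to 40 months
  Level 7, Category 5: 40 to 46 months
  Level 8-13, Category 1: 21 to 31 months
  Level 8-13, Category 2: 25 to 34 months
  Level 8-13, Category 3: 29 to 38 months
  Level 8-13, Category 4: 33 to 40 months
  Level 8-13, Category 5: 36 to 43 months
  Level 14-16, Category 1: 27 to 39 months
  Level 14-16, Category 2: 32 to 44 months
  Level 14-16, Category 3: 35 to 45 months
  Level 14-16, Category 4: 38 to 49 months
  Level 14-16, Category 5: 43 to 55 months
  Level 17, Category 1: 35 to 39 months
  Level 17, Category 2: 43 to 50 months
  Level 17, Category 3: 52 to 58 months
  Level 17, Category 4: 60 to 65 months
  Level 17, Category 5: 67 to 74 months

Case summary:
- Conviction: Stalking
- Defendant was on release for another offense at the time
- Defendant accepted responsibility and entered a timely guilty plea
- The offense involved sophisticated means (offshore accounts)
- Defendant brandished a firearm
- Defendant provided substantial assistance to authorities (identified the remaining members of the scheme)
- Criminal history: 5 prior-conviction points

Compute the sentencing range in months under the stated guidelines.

Base offense level for stalking: 14.
A1 applies: 14 − 3 = 11.
A2 applies (level before this adjustment is 11 ≥ 8, so +3): 11 + 3 = 14.
A3 applies (level before this adjustment is 14 ≥ 10, so +2): 14 + 2 = 16.
A4 applies: 16 + 4 = 20.
A5 applies: 20 − 2 = 18.
Level 18 exceeds the maximum of 17; capped at 17.
Final offense level: 17.
Criminal history: 5 prior points → Category 1 (0-8).
Level 17 falls in the 17 band.
Grid: Level 17 × Category 1 = 35-39 months.

35-39 months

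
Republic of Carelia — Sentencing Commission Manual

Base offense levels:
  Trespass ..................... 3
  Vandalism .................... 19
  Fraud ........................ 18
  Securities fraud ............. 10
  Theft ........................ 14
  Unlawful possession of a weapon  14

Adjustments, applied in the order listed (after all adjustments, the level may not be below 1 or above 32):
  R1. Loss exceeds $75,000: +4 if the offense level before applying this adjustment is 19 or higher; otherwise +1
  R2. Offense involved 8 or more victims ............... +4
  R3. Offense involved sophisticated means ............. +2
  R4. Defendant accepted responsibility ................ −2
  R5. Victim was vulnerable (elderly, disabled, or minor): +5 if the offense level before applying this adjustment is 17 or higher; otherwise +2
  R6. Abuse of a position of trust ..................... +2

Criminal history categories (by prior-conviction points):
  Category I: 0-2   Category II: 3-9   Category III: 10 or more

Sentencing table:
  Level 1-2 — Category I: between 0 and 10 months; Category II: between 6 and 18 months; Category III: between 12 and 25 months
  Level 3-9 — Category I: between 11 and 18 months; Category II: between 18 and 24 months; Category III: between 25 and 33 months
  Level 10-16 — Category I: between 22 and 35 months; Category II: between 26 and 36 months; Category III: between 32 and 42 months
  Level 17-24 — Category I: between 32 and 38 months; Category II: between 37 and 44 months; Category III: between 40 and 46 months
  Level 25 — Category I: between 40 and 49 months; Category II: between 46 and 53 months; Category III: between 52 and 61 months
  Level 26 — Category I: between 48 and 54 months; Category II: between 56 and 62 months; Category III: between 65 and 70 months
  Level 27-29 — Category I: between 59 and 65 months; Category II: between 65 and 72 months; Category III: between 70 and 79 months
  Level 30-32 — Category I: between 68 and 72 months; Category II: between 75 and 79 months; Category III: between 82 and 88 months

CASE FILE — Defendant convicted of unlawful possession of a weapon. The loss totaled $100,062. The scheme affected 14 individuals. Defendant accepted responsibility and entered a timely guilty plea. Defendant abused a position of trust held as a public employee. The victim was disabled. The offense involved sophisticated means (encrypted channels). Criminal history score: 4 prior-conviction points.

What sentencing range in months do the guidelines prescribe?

56-62 months

Base offense level for unlawful possession of a weapon: 14.
R1 applies (level before this adjustment is 14 < 19, so +1): 14 + 1 = 15.
R2 applies: 15 + 4 = 19.
R3 applies: 19 + 2 = 21.
R4 applies: 21 − 2 = 19.
R5 applies (level before this adjustment is 19 ≥ 17, so +5): 19 + 5 = 24.
R6 applies: 24 + 2 = 26.
Final offense level: 26.
Criminal history: 4 prior points → Category II (3-9).
Level 26 falls in the 26 band.
Grid: Level 26 × Category II = 56-62 months.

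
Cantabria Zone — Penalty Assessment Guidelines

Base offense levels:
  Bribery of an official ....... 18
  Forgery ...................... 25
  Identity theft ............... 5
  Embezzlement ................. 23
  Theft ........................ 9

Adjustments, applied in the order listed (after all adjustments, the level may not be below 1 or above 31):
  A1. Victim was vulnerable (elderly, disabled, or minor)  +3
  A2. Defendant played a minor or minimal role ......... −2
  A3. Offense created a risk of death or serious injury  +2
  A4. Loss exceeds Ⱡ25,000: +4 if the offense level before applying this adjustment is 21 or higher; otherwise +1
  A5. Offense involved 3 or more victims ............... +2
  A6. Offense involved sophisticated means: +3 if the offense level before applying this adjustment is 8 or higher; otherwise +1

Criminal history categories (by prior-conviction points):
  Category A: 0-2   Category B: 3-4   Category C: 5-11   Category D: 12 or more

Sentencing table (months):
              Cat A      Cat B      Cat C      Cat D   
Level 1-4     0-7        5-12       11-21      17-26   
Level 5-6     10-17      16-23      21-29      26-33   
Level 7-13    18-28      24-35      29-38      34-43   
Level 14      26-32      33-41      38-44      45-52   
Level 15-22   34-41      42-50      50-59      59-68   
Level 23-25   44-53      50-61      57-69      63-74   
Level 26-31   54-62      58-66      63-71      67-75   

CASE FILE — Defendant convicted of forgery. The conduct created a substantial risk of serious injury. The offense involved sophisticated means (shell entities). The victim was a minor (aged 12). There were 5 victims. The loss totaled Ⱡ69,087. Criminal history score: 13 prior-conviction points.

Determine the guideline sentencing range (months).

67-75 months

Base offense level for forgery: 25.
A1 applies: 25 + 3 = 28.
A3 applies: 28 + 2 = 30.
A4 applies (level before this adjustment is 30 ≥ 21, so +4): 30 + 4 = 34.
A5 applies: 34 + 2 = 36.
A6 applies (level before this adjustment is 36 ≥ 8, so +3): 36 + 3 = 39.
Level 39 exceeds the maximum of 31; capped at 31.
Final offense level: 31.
Criminal history: 13 prior points → Category D (12+).
Level 31 falls in the 26-31 band.
Grid: Level 26-31 × Category D = 67-75 months.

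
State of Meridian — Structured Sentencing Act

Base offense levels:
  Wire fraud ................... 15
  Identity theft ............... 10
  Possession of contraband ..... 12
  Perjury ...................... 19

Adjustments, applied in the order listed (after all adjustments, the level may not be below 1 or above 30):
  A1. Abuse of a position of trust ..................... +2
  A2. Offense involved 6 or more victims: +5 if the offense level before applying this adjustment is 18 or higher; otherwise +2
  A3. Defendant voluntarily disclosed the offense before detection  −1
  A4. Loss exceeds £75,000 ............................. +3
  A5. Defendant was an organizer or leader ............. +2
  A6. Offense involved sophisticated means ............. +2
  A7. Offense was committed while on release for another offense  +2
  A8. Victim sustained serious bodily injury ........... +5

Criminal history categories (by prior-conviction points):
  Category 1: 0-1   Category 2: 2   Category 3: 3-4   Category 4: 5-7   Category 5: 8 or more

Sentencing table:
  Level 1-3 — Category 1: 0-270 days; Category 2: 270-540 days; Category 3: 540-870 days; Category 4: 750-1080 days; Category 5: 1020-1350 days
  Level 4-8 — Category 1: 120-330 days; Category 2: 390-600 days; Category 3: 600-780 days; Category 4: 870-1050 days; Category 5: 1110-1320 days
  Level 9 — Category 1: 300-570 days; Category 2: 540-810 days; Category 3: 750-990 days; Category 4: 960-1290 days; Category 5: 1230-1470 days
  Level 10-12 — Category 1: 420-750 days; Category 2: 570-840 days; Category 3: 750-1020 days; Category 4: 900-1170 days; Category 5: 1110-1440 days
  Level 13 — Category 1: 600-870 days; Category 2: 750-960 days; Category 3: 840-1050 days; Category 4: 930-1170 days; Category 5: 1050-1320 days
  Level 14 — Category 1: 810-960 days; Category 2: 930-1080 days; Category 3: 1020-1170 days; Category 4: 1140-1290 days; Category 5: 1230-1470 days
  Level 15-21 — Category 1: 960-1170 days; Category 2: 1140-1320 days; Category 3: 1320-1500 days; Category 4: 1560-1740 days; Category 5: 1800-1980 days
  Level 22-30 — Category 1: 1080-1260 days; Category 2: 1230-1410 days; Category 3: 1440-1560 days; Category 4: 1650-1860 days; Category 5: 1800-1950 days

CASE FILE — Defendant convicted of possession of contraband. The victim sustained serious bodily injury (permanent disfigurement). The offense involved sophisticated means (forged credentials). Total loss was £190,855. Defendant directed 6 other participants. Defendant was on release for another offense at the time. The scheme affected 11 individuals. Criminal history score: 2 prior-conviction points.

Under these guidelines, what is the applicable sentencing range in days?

1230-1410 days

Base offense level for possession of contraband: 12.
A1 does not apply.
A2 applies (level before this adjustment is 12 < 18, so +2): 12 + 2 = 14.
A3 does not apply.
A4 applies: 14 + 3 = 17.
A5 applies: 17 + 2 = 19.
A6 applies: 19 + 2 = 21.
A7 applies: 21 + 2 = 23.
A8 applies: 23 + 5 = 28.
Final offense level: 28.
Criminal history: 2 prior points → Category 2 (2).
Level 28 falls in the 22-30 band.
Grid: Level 22-30 × Category 2 = 1230-1410 days.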